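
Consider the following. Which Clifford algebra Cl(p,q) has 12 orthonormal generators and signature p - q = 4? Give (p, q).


We need p + q = 12 and p - q = 4.
Adding: 2p = 12 + 4 = 16, so p = 8.
Then q = 12 - 8 = 4.
(p, q) = (8, 4)


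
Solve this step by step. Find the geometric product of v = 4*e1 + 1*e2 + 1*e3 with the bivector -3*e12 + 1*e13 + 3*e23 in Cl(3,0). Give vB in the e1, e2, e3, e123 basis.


vB has grade-1 (vector) and grade-3 (trivector) parts: vB = (v _| B) + (v ^ B).
Vector part <vB>_1:
  e1: -v2*b12 - v3*b13 = -(1)*(-3) - (1)*(1) = 2
  e2: v1*b12 - v3*b23 = (4)*(-3) - (1)*(3) = -15
  e3: v1*b13 + v2*b23 = (4)*(1) + (1)*(3) = 7
Trivector part <vB>_3:
  e123: v1*b23 - v2*b13 + v3*b12 = (4)*(3) - (1)*(1) + (1)*(-3) = 8
vB = 2*e1 - 15*e2 + 7*e3 + 8*e123


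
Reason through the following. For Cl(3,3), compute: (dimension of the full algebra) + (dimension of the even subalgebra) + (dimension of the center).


n = 3 + 3 = 6
Total dim = 2^6 = 64
Even subalgebra dim = 2^5 = 32
n is even, so center dim = 1
Sum = 64 + 32 + 1 = 97


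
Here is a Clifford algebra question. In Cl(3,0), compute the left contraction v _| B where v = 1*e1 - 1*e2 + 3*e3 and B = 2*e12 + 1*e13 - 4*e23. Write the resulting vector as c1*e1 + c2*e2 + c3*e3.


Left contraction v _| B = <vB>_1 (grade-1 part of the geometric product vB).
Using e1_|e12 = e2, e2_|e12 = -e1, e1_|e13 = e3, e3_|e13 = -e1, e2_|e23 = e3, e3_|e23 = -e2:
e1 coeff: -v2*b12 - v3*b13 = -(-1)*(2) - (3)*(1) = -1
e2 coeff: v1*b12 - v3*b23 = (1)*(2) - (3)*(-4) = 14
e3 coeff: v1*b13 + v2*b23 = (1)*(1) + (-1)*(-4) = 5
v _| B = -1*e1 + 14*e2 + 5*e3


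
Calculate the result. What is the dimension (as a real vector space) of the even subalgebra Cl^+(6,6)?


Even subalgebra dimension = 2^(n-1)
n = 6 + 6 = 12
2^(12 - 1) = 2^11 = 2048
Verification: sum of C(12,k) for even k = 1 + 66 + 495 + 924 + 495 + 66 + 1 = 2048
Result = 2048


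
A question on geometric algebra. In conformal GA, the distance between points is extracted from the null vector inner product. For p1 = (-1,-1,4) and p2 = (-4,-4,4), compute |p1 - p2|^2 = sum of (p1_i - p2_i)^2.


p1 - p2 = (3, 3, 0)
|p1 - p2|^2 = 3^2 + 3^2 + 0^2
= 9 + 9 + 0
= 18


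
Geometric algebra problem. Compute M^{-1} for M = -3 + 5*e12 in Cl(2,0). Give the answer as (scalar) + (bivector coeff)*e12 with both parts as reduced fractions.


M = -3 + 5*e12, where e12^2 = -1.
Since M commutes with its reverse ~M = a - b*e12, M * ~M = a^2 - b^2*e12^2 = a^2 + b^2.
So M^{-1} = ~M / (a^2 + b^2) = (a - b*e12)/(a^2 + b^2).
a^2 + b^2 = 9 + 25 = 34
Scalar part = -3/34 = -3/34
Bivector coeff = -5/34 = -5/34
M^{-1} = -3/34 - 5/34*e12


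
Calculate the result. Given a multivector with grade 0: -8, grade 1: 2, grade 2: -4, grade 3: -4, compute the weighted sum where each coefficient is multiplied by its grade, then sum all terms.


Grade-weighted sum = sum of grade_k * coefficient_k
0*(-8) = 0
1*2 = 2
2*(-4) = -8
3*(-4) = -12
Total = 0 + 2 + (-8) + (-12) = -18


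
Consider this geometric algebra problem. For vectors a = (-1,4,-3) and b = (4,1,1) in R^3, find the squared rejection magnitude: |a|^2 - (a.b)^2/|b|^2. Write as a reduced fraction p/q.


|a|^2 = (-1)^2 + 4^2 + (-3)^2 = 26
|b|^2 = 4^2 + 1^2 + 1^2 = 18
a . b = (-1)*4 + 4*1 + (-3)*1 = -3
(a.b)^2 = (-3)^2 = 9
|rej|^2 = 26 - 9/18
= (468 - 9)/18
= 459/18
In lowest terms: 51/2


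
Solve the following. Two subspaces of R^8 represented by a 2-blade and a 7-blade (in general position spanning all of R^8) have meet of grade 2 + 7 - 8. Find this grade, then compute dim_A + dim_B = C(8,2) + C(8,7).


Meet grade = grade(A) + grade(B) - n
= 2 + 7 - 8 = 1
C(8,2) = 28
C(8,7) = 8
dim_A + dim_B = 28 + 8 = 36


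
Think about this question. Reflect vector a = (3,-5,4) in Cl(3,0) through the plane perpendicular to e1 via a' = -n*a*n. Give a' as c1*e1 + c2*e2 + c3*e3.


Reflection formula: a' = -n*a*n, with n = e1 (unit vector, n^2 = 1).
For reflection through hyperplane perp to e1:
The component along e1 flips sign, others stay.
a = (3, -5, 4)
a' = (-3, -5, 4)
a' = -3*e1 - 5*e2 + 4*e3


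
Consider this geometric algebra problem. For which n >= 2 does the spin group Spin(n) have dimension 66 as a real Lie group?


dim Spin(n) = dim so(n) = n(n-1)/2.
Solve n(n-1)/2 = 66, i.e. n^2 - n - 132 = 0.
Discriminant = 1 + 8*66 = 529
n = (1 + sqrt(529))/2 = (1 + 23)/2 = 12


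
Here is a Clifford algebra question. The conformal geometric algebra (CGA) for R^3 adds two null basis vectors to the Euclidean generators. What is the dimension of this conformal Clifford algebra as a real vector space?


The conformal model of R^3 uses Cl(4,1): the 3 Euclidean generators plus two extra orthogonal generators e+ (e+^2 = +1) and e- (e-^2 = -1), from which the null vectors e0, einf are built.
Number of generators m = 3 + 2 = 5.
dim Cl(p,q) = 2^m = 2^5 = 32


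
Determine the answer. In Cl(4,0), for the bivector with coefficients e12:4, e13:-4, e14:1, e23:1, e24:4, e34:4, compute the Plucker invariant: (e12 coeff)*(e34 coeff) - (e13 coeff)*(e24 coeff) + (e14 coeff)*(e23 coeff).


Plucker relation: af - be + cd
a*f = 4*4 = 16
b*e = (-4)*4 = -16
c*d = 1*1 = 1
af - be + cd = 16 - (-16) + 1
= 33


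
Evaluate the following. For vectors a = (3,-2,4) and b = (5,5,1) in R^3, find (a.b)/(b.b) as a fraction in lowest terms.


Projection coefficient = (a . b) / (b . b)
a . b = 3*5 + (-2)*5 + 4*1
= 15 + (-10) + 4 = 9
b . b = 5^2 + 5^2 + 1^2
= 25 + 25 + 1 = 51
Coefficient = 9/51
In lowest terms: 3/17


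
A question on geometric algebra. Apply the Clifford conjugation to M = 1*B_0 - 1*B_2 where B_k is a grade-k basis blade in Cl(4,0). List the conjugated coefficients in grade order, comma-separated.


Clifford conjugate sign for grade k: (-1)^(k(k+1)/2)
Grade 0: (-1)^(0*1/2) = (-1)^0 = 1, coeff 1 -> 1
Grade 2: (-1)^(2*3/2) = (-1)^3 = -1, coeff -1 -> 1
Conjugated coefficients: 1, 1


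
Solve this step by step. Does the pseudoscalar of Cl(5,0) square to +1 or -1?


The pseudoscalar I = e1...e_n (product of all n generators) of Cl(p,q) satisfies I^2 = (-1)^(q + n(n-1)/2).
p = 5, q = 0, n = p + q = 5
n(n-1)/2 = 5 * 4 / 2 = 10
Exponent = q + n(n-1)/2 = 0 + 10 = 10
I^2 = (-1)^10 = +1


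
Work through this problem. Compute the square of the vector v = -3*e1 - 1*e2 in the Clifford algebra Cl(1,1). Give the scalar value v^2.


v^2 = sum of c_i^2 * e_i^2
Positive signature terms (e_i^2 = +1): (-3)^2 = 9
Negative signature terms (e_j^2 = -1): (-1)^2 = 1
v^2 = 9 - 1 = 8


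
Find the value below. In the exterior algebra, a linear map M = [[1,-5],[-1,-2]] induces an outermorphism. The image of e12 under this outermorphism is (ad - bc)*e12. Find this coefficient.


The outermorphism of a linear map f sends e1^e2 to f(e1)^f(e2).
f(e1) = 1*e1 - 1*e2
f(e2) = -5*e1 - 2*e2
f(e1) ^ f(e2) = (1*e1 - 1*e2) ^ (-5*e1 - 2*e2)
= 1*(-2)*e12 + (-1)*(-5)*e21
= (-2 - 5)*e12
= -7*e12
Coefficient = -7


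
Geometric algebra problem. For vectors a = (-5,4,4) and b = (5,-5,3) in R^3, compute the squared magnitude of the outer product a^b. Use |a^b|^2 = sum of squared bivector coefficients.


a wedge b = (a1*b2 - a2*b1)*e12 + (a1*b3 - a3*b1)*e13 + (a2*b3 - a3*b2)*e23
e12 coeff: (-5)*(-5) - 4*5 = 25 - 20 = 5
e13 coeff: (-5)*3 - 4*5 = -15 - 20 = -35
e23 coeff: 4*3 - 4*(-5) = 12 - (-20) = 32
|a wedge b|^2 = 5^2 + (-35)^2 + 32^2
= 25 + 1225 + 1024
= 2274


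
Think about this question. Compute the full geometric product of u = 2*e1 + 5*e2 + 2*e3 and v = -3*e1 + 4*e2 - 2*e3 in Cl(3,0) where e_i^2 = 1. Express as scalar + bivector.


In Cl(3,0): e_i^2 = 1, e_ie_j = -e_je_i for i != j.
Scalar part = u . v = 2*(-3) + 5*4 + 2*(-2)
= -6 + 20 + (-4) = 10
e12 coeff = 2*4 - 5*(-3) = 8 - (-15) = 23
e13 coeff = 2*(-2) - 2*(-3) = -4 - (-6) = 2
e23 coeff = 5*(-2) - 2*4 = -10 - 8 = -18
uv = 10 + 23*e12 + 2*e13 - 18*e23


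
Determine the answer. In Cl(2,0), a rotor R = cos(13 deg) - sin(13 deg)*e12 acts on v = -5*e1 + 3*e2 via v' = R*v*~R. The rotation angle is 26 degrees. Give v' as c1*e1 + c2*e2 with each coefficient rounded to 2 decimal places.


Rotor R = cos(13deg) - sin(13deg)*e12
Rotation angle theta = 2 * 13 = 26 degrees
v' = R*v*~R rotates v by theta.
cos(26deg) = 0.8988, sin(26deg) = 0.4384
v'_1 = -5*cos(26deg) - 3*sin(26deg)
= -5*0.8988 - 3*0.4384
= -5.81
v'_2 = -5*sin(26deg) + 3*cos(26deg)
= -5*0.4384 + 3*0.8988
= 0.50
v' = -5.81*e1 + 0.50*e2


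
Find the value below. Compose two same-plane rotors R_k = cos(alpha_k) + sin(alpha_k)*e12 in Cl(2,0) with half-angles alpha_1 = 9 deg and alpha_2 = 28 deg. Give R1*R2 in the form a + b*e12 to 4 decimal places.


Same-plane rotors commute and their half-angles add:
R1*R2 = cos(a1 + a2) + sin(a1 + a2)*e12.
a1 + a2 = 9 + 28 = 37 deg
cos(37 deg) = 0.7986
sin(37 deg) = 0.6018
R1*R2 = 0.7986 + 0.6018*e12


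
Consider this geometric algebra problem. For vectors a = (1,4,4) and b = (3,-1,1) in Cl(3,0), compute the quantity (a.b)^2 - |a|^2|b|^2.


a . b = 1*3 + 4*(-1) + 4*1
= 3 + (-4) + 4 = 3
|a|^2 = 1^2 + 4^2 + 4^2 = 33
|b|^2 = 3^2 + (-1)^2 + 1^2 = 11
(a.b)^2 = 3^2 = 9
|a|^2 * |b|^2 = 33 * 11 = 363
Result = 9 - 363 = -354


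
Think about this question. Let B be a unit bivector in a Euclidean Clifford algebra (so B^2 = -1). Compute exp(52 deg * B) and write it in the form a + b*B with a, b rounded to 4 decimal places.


For a unit bivector B with B^2 = -1, the exponential series gives
e^(theta*B) = cos(theta) + sin(theta)*B (the GA analogue of Euler's formula).
theta = 52 degrees = 0.907571 rad
cos(52 deg) = 0.6157
sin(52 deg) = 0.7880
exp(theta*B) = 0.6157 + 0.7880*B


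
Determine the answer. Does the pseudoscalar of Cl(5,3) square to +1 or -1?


The pseudoscalar I = e1...e_n (product of all n generators) of Cl(p,q) satisfies I^2 = (-1)^(q + n(n-1)/2).
p = 5, q = 3, n = p + q = 8
n(n-1)/2 = 8 * 7 / 2 = 28
Exponent = q + n(n-1)/2 = 3 + 28 = 31
I^2 = (-1)^31 = -1


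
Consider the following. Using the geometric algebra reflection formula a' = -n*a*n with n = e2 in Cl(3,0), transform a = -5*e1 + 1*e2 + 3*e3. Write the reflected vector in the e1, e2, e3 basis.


Reflection formula: a' = -n*a*n, with n = e2 (unit vector, n^2 = 1).
For reflection through hyperplane perp to e2:
The component along e2 flips sign, others stay.
a = (-5, 1, 3)
a' = (-5, -1, 3)
a' = -5*e1 - 1*e2 + 3*e3


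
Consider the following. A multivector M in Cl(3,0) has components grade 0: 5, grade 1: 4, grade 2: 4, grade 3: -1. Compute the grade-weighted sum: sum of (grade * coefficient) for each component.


Grade-weighted sum = sum of grade_k * coefficient_k
0*5 = 0
1*4 = 4
2*4 = 8
3*(-1) = -3
Total = 0 + 4 + 8 + (-3) = 9


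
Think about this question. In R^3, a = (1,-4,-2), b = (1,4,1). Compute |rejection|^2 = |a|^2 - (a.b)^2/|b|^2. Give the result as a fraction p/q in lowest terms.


|a|^2 = 1^2 + (-4)^2 + (-2)^2 = 21
|b|^2 = 1^2 + 4^2 + 1^2 = 18
a . b = 1*1 + (-4)*4 + (-2)*1 = -17
(a.b)^2 = (-17)^2 = 289
|rej|^2 = 21 - 289/18
= (378 - 289)/18
= 89/18
In lowest terms: 89/18


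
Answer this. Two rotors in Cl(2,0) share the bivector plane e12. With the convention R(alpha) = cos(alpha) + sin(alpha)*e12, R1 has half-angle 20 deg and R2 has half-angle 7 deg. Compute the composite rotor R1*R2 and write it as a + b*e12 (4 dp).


Same-plane rotors commute and their half-angles add:
R1*R2 = cos(a1 + a2) + sin(a1 + a2)*e12.
a1 + a2 = 20 + 7 = 27 deg
cos(27 deg) = 0.8910
sin(27 deg) = 0.4540
R1*R2 = 0.8910 + 0.4540*e12


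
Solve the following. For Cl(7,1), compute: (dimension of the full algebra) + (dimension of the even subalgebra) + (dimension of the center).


n = 7 + 1 = 8
Total dim = 2^8 = 256
Even subalgebra dim = 2^7 = 128
n is even, so center dim = 1
Sum = 256 + 128 + 1 = 385


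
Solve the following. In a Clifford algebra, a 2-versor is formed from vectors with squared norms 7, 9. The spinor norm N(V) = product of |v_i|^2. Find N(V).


Spinor norm N(V) = |v1|^2 * |v2|^2 * ... * |v2|^2
= 7 * 9
Running product: 7, 63
N(V) = 63


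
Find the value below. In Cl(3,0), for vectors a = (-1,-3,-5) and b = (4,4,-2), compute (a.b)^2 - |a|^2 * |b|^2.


a . b = (-1)*4 + (-3)*4 + (-5)*(-2)
= -4 + (-12) + 10 = -6
|a|^2 = (-1)^2 + (-3)^2 + (-5)^2 = 35
|b|^2 = 4^2 + 4^2 + (-2)^2 = 36
(a.b)^2 = (-6)^2 = 36
|a|^2 * |b|^2 = 35 * 36 = 1260
Result = 36 - 1260 = -1224


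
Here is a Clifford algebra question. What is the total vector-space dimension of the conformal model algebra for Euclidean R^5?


The conformal model of R^5 uses Cl(6,1): the 5 Euclidean generators plus two extra orthogonal generators e+ (e+^2 = +1) and e- (e-^2 = -1), from which the null vectors e0, einf are built.
Number of generators m = 5 + 2 = 7.
dim Cl(p,q) = 2^m = 2^7 = 128


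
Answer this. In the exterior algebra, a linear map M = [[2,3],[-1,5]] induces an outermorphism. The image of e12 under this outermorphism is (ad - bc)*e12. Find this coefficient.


The outermorphism of a linear map f sends e1^e2 to f(e1)^f(e2).
f(e1) = 2*e1 - 1*e2
f(e2) = 3*e1 + 5*e2
f(e1) ^ f(e2) = (2*e1 - 1*e2) ^ (3*e1 + 5*e2)
= 2*5*e12 + (-1)*3*e21
= (10 - (-3))*e12
= 13*e12
Coefficient = 13


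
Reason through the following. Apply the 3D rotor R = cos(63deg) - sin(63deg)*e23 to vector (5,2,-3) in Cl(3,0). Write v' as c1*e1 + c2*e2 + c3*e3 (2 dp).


Rotor R = cos(63deg) - sin(63deg)*e23
Rotation angle theta = 2 * 63 = 126 degrees in the e23 plane (e2 -> e3).
The component perpendicular to the plane (e1) is invariant: v'_1 = v1 = 5.00
cos(126deg) = -0.5878, sin(126deg) = 0.8090
v'_2 = v2*cos(theta) - v3*sin(theta) = 2*(-0.5878) - (-3)*0.8090 = 1.25
v'_3 = v2*sin(theta) + v3*cos(theta) = 2*0.8090 + (-3)*(-0.5878) = 3.38
v' = 5.00*e1 + 1.25*e2 + 3.38*e3


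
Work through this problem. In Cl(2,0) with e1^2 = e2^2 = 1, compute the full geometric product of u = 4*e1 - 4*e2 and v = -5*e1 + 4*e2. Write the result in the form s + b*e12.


Expand: (4*e1 - 4*e2)(-5*e1 + 4*e2)
= 4*(-5)*e1e1 + 4*4*e1e2 + (-4)*(-5)*e2e1 + (-4)*4*e2e2
Using e1^2 = e2^2 = 1, e2e1 = -e1e2:
Scalar part s = 4*(-5) + (-4)*4 = -20 + (-16) = -36
Bivector part b = 4*4 - (-4)*(-5) = 16 - 20 = -4
uv = -36 - 4*e12


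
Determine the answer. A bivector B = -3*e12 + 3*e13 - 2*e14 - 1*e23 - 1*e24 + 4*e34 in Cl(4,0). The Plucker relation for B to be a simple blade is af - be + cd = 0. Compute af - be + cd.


Plucker relation: af - be + cd
a*f = (-3)*4 = -12
b*e = 3*(-1) = -3
c*d = (-2)*(-1) = 2
af - be + cd = -12 - (-3) + 2
= -7


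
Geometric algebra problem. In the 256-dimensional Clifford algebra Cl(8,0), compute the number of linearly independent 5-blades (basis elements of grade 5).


Number of grade-k basis blades in Cl(p,q) with n = p + q is C(n, k).
n = 8 + 0 = 8
C(8, 5) = 8! / (5! * 3!)
= 40320 / (120 * 6)
= 56


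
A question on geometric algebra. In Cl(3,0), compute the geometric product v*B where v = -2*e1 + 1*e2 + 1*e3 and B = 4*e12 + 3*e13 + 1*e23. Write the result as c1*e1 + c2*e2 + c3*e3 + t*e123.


vB has grade-1 (vector) and grade-3 (trivector) parts: vB = (v _| B) + (v ^ B).
Vector part <vB>_1:
  e1: -v2*b12 - v3*b13 = -(1)*(4) - (1)*(3) = -7
  e2: v1*b12 - v3*b23 = (-2)*(4) - (1)*(1) = -9
  e3: v1*b13 + v2*b23 = (-2)*(3) + (1)*(1) = -5
Trivector part <vB>_3:
  e123: v1*b23 - v2*b13 + v3*b12 = (-2)*(1) - (1)*(3) + (1)*(4) = -1
vB = -7*e1 - 9*e2 - 5*e3 - 1*e123


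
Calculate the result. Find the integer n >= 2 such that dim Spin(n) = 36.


dim Spin(n) = dim so(n) = n(n-1)/2.
Solve n(n-1)/2 = 36, i.e. n^2 - n - 72 = 0.
Discriminant = 1 + 8*36 = 289
n = (1 + sqrt(289))/2 = (1 + 17)/2 = 9


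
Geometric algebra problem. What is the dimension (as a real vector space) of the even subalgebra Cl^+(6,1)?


Even subalgebra dimension = 2^(n-1)
n = 6 + 1 = 7
2^(7 - 1) = 2^6 = 64
Verification: sum of C(7,k) for even k = 1 + 21 + 35 + 7 = 64
Result = 64


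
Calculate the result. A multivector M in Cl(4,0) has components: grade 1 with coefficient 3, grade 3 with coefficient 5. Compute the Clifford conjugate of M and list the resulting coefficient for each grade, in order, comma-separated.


Clifford conjugate sign for grade k: (-1)^(k(k+1)/2)
Grade 1: (-1)^(1*2/2) = (-1)^1 = -1, coeff 3 -> -3
Grade 3: (-1)^(3*4/2) = (-1)^6 = 1, coeff 5 -> 5
Conjugated coefficients: -3, 5


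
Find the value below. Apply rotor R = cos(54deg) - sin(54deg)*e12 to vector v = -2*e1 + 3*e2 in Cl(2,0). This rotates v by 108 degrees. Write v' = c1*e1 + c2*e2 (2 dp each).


Rotor R = cos(54deg) - sin(54deg)*e12
Rotation angle theta = 2 * 54 = 108 degrees
v' = R*v*~R rotates v by theta.
cos(108deg) = -0.3090, sin(108deg) = 0.9511
v'_1 = -2*cos(108deg) - 3*sin(108deg)
= -2*(-0.3090) - 3*0.9511
= -2.24
v'_2 = -2*sin(108deg) + 3*cos(108deg)
= -2*0.9511 + 3*(-0.3090)
= -2.83
v' = -2.24*e1 - 2.83*e2


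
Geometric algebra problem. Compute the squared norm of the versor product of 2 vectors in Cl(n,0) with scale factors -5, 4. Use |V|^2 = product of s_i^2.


Each vector v_i has |v_i|^2 = s_i^2
Squared scales: (-5)^2 = 25, 4^2 = 16
|V|^2 = 25 * 16
= 400


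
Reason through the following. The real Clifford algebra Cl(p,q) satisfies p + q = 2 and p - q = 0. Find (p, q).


We need p + q = 2 and p - q = 0.
Adding: 2p = 2 + 0 = 2, so p = 1.
Then q = 2 - 1 = 1.
(p, q) = (1, 1)


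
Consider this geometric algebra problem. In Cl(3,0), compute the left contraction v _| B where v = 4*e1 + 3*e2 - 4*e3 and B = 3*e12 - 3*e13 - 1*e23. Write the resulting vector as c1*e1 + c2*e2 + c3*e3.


Left contraction v _| B = <vB>_1 (grade-1 part of the geometric product vB).
Using e1_|e12 = e2, e2_|e12 = -e1, e1_|e13 = e3, e3_|e13 = -e1, e2_|e23 = e3, e3_|e23 = -e2:
e1 coeff: -v2*b12 - v3*b13 = -(3)*(3) - (-4)*(-3) = -21
e2 coeff: v1*b12 - v3*b23 = (4)*(3) - (-4)*(-1) = 8
e3 coeff: v1*b13 + v2*b23 = (4)*(-3) + (3)*(-1) = -15
v _| B = -21*e1 + 8*e2 - 15*e3


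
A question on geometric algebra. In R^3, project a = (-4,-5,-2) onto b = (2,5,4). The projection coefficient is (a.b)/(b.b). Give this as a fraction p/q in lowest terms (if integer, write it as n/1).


Projection coefficient = (a . b) / (b . b)
a . b = (-4)*2 + (-5)*5 + (-2)*4
= -8 + (-25) + (-8) = -41
b . b = 2^2 + 5^2 + 4^2
= 4 + 25 + 16 = 45
Coefficient = -41/45
In lowest terms: -41/45


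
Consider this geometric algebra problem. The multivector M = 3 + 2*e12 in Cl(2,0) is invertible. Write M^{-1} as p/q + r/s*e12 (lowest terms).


M = 3 + 2*e12, where e12^2 = -1.
Since M commutes with its reverse ~M = a - b*e12, M * ~M = a^2 - b^2*e12^2 = a^2 + b^2.
So M^{-1} = ~M / (a^2 + b^2) = (a - b*e12)/(a^2 + b^2).
a^2 + b^2 = 9 + 4 = 13
Scalar part = 3/13 = 3/13
Bivector coeff = -2/13 = -2/13
M^{-1} = 3/13 - 2/13*e12


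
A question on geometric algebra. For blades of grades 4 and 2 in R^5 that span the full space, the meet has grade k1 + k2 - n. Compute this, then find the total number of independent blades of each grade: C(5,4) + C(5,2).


Meet grade = grade(A) + grade(B) - n
= 4 + 2 - 5 = 1
C(5,4) = 5
C(5,2) = 10
dim_A + dim_B = 5 + 10 = 15


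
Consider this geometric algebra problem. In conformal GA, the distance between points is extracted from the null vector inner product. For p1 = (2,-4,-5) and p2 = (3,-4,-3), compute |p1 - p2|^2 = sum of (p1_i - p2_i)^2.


p1 - p2 = (-1, 0, -2)
|p1 - p2|^2 = (-1)^2 + 0^2 + (-2)^2
= 1 + 0 + 4
= 5


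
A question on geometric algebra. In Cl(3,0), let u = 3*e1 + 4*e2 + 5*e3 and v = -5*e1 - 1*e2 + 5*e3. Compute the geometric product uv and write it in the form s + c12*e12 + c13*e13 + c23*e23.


In Cl(3,0): e_i^2 = 1, e_ie_j = -e_je_i for i != j.
Scalar part = u . v = 3*(-5) + 4*(-1) + 5*5
= -15 + (-4) + 25 = 6
e12 coeff = 3*(-1) - 4*(-5) = -3 - (-20) = 17
e13 coeff = 3*5 - 5*(-5) = 15 - (-25) = 40
e23 coeff = 4*5 - 5*(-1) = 20 - (-5) = 25
uv = 6 + 17*e12 + 40*e13 + 25*e23


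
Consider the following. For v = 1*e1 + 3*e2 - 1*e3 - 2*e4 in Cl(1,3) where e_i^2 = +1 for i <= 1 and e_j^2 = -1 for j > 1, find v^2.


v^2 = sum of c_i^2 * e_i^2
Positive signature terms (e_i^2 = +1): 1^2 = 1
Negative signature terms (e_j^2 = -1): 3^2 + (-1)^2 + (-2)^2 = 14
v^2 = 1 - 14 = -13


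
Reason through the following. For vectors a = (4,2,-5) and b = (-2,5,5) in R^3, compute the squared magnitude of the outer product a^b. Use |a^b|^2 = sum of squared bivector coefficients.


a wedge b = (a1*b2 - a2*b1)*e12 + (a1*b3 - a3*b1)*e13 + (a2*b3 - a3*b2)*e23
e12 coeff: 4*5 - 2*(-2) = 20 - (-4) = 24
e13 coeff: 4*5 - (-5)*(-2) = 20 - 10 = 10
e23 coeff: 2*5 - (-5)*5 = 10 - (-25) = 35
|a wedge b|^2 = 24^2 + 10^2 + 35^2
= 576 + 100 + 1225
= 1901


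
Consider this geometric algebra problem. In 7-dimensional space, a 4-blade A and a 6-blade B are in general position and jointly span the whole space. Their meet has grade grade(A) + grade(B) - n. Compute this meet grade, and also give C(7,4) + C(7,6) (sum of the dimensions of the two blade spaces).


Meet grade = grade(A) + grade(B) - n
= 4 + 6 - 7 = 3
C(7,4) = 35
C(7,6) = 7
dim_A + dim_B = 35 + 7 = 42


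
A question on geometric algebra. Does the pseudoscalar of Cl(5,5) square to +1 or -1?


The pseudoscalar I = e1...e_n (product of all n generators) of Cl(p,q) satisfies I^2 = (-1)^(q + n(n-1)/2).
p = 5, q = 5, n = p + q = 10
n(n-1)/2 = 10 * 9 / 2 = 45
Exponent = q + n(n-1)/2 = 5 + 45 = 50
I^2 = (-1)^50 = +1


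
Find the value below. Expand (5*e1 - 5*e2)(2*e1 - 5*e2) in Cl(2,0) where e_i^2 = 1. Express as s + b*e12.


Expand: (5*e1 - 5*e2)(2*e1 - 5*e2)
= 5*2*e1e1 + 5*(-5)*e1e2 + (-5)*2*e2e1 + (-5)*(-5)*e2e2
Using e1^2 = e2^2 = 1, e2e1 = -e1e2:
Scalar part s = 5*2 + (-5)*(-5) = 10 + 25 = 35
Bivector part b = 5*(-5) - (-5)*2 = -25 - (-10) = -15
uv = 35 - 15*e12


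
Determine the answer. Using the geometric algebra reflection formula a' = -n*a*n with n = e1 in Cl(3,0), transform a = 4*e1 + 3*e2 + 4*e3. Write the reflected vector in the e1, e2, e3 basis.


Reflection formula: a' = -n*a*n, with n = e1 (unit vector, n^2 = 1).
For reflection through hyperplane perp to e1:
The component along e1 flips sign, others stay.
a = (4, 3, 4)
a' = (-4, 3, 4)
a' = -4*e1 + 3*e2 + 4*e3


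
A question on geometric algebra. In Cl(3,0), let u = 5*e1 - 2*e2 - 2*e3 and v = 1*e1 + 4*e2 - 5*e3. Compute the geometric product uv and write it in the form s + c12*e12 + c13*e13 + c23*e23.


In Cl(3,0): e_i^2 = 1, e_ie_j = -e_je_i for i != j.
Scalar part = u . v = 5*1 + (-2)*4 + (-2)*(-5)
= 5 + (-8) + 10 = 7
e12 coeff = 5*4 - (-2)*1 = 20 - (-2) = 22
e13 coeff = 5*(-5) - (-2)*1 = -25 - (-2) = -23
e23 coeff = (-2)*(-5) - (-2)*4 = 10 - (-8) = 18
uv = 7 + 22*e12 - 23*e13 + 18*e23


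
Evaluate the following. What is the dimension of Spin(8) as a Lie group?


Spin(n) double-covers SO(n); both have Lie algebra so(n) of dimension n(n-1)/2.
n = 8
n(n-1) = 8 * 7 = 56
dim Spin(8) = 56/2 = 28


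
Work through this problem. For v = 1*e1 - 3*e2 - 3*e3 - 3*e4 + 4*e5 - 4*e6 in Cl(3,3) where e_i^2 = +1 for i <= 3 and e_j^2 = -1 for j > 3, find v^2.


v^2 = sum of c_i^2 * e_i^2
Positive signature terms (e_i^2 = +1): 1^2 + (-3)^2 + (-3)^2 = 19
Negative signature terms (e_j^2 = -1): (-3)^2 + 4^2 + (-4)^2 = 41
v^2 = 19 - 41 = -22


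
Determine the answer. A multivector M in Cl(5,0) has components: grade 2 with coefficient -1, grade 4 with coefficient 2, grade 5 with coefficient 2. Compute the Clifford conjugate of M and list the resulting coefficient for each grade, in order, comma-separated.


Clifford conjugate sign for grade k: (-1)^(k(k+1)/2)
Grade 2: (-1)^(2*3/2) = (-1)^3 = -1, coeff -1 -> 1
Grade 4: (-1)^(4*5/2) = (-1)^10 = 1, coeff 2 -> 2
Grade 5: (-1)^(5*6/2) = (-1)^15 = -1, coeff 2 -> -2
Conjugated coefficients: 1, 2, -2


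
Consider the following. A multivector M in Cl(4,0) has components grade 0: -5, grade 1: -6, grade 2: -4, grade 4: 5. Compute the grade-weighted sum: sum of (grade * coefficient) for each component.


Grade-weighted sum = sum of grade_k * coefficient_k
0*(-5) = 0
1*(-6) = -6
2*(-4) = -8
4*5 = 20
Total = 0 + (-6) + (-8) + 20 = 6


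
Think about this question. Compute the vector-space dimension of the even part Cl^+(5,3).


Even subalgebra dimension = 2^(n-1)
n = 5 + 3 = 8
2^(8 - 1) = 2^7 = 128
Verification: sum of C(8,k) for even k = 1 + 28 + 70 + 28 + 1 = 128
Result = 128


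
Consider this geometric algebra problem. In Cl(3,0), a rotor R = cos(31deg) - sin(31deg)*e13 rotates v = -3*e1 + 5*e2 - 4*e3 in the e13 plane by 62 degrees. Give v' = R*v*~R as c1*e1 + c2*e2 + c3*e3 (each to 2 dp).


Rotor R = cos(31deg) - sin(31deg)*e13
Rotation angle theta = 2 * 31 = 62 degrees in the e13 plane (e1 -> e3).
The component perpendicular to the plane (e2) is invariant: v'_2 = v2 = 5.00
cos(62deg) = 0.4695, sin(62deg) = 0.8829
v'_1 = v1*cos(theta) - v3*sin(theta) = -3*0.4695 - (-4)*0.8829 = 2.12
v'_3 = v1*sin(theta) + v3*cos(theta) = -3*0.8829 + (-4)*0.4695 = -4.53
v' = 2.12*e1 + 5.00*e2 - 4.53*e3


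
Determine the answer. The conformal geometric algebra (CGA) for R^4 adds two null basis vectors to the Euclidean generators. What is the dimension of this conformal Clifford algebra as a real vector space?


The conformal model of R^4 uses Cl(5,1): the 4 Euclidean generators plus two extra orthogonal generators e+ (e+^2 = +1) and e- (e-^2 = -1), from which the null vectors e0, einf are built.
Number of generators m = 4 + 2 = 6.
dim Cl(p,q) = 2^m = 2^6 = 64


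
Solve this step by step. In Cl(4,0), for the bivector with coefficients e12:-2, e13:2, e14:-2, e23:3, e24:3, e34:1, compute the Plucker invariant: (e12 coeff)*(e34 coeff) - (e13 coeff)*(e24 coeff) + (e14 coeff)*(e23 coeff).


Plucker relation: af - be + cd
a*f = (-2)*1 = -2
b*e = 2*3 = 6
c*d = (-2)*3 = -6
af - be + cd = -2 - 6 + (-6)
= -14


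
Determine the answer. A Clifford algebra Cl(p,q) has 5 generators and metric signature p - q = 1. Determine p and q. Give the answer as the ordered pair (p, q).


We need p + q = 5 and p - q = 1.
Adding: 2p = 5 + 1 = 6, so p = 3.
Then q = 5 - 3 = 2.
(p, q) = (3, 2)


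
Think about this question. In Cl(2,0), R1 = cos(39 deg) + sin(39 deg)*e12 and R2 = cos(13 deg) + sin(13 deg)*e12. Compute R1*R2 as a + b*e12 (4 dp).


Same-plane rotors commute and their half-angles add:
R1*R2 = cos(a1 + a2) + sin(a1 + a2)*e12.
a1 + a2 = 39 + 13 = 52 deg
cos(52 deg) = 0.6157
sin(52 deg) = 0.7880
R1*R2 = 0.6157 + 0.7880*e12


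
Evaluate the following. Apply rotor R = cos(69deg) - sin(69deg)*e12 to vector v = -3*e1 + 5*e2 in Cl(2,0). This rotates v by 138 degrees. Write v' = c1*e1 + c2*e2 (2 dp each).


Rotor R = cos(69deg) - sin(69deg)*e12
Rotation angle theta = 2 * 69 = 138 degrees
v' = R*v*~R rotates v by theta.
cos(138deg) = -0.7431, sin(138deg) = 0.6691
v'_1 = -3*cos(138deg) - 5*sin(138deg)
= -3*(-0.7431) - 5*0.6691
= -1.12
v'_2 = -3*sin(138deg) + 5*cos(138deg)
= -3*0.6691 + 5*(-0.7431)
= -5.72
v' = -1.12*e1 - 5.72*e2


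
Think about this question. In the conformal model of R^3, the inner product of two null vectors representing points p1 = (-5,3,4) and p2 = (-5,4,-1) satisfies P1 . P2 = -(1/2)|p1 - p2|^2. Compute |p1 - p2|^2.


p1 - p2 = (0, -1, 5)
|p1 - p2|^2 = 0^2 + (-1)^2 + 5^2
= 0 + 1 + 25
= 26


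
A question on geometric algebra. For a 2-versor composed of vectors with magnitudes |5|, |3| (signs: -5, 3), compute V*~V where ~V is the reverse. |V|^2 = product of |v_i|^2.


Each vector v_i has |v_i|^2 = s_i^2
Squared scales: (-5)^2 = 25, 3^2 = 9
|V|^2 = 25 * 9
= 225


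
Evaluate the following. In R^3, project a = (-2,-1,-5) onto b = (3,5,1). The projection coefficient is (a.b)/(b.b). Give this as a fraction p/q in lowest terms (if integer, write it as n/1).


Projection coefficient = (a . b) / (b . b)
a . b = (-2)*3 + (-1)*5 + (-5)*1
= -6 + (-5) + (-5) = -16
b . b = 3^2 + 5^2 + 1^2
= 9 + 25 + 1 = 35
Coefficient = -16/35
In lowest terms: -16/35


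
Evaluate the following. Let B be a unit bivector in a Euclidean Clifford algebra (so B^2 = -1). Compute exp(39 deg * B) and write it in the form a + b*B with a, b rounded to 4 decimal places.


For a unit bivector B with B^2 = -1, the exponential series gives
e^(theta*B) = cos(theta) + sin(theta)*B (the GA analogue of Euler's formula).
theta = 39 degrees = 0.680678 rad
cos(39 deg) = 0.7771
sin(39 deg) = 0.6293
exp(theta*B) = 0.7771 + 0.6293*B


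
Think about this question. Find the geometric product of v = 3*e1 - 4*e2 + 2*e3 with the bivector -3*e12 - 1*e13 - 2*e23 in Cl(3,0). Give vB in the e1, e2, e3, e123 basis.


vB has grade-1 (vector) and grade-3 (trivector) parts: vB = (v _| B) + (v ^ B).
Vector part <vB>_1:
  e1: -v2*b12 - v3*b13 = -(-4)*(-3) - (2)*(-1) = -10
  e2: v1*b12 - v3*b23 = (3)*(-3) - (2)*(-2) = -5
  e3: v1*b13 + v2*b23 = (3)*(-1) + (-4)*(-2) = 5
Trivector part <vB>_3:
  e123: v1*b23 - v2*b13 + v3*b12 = (3)*(-2) - (-4)*(-1) + (2)*(-3) = -16
vB = -10*e1 - 5*e2 + 5*e3 - 16*e123


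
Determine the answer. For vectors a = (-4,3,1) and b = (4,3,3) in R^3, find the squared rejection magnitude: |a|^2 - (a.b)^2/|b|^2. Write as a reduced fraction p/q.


|a|^2 = (-4)^2 + 3^2 + 1^2 = 26
|b|^2 = 4^2 + 3^2 + 3^2 = 34
a . b = (-4)*4 + 3*3 + 1*3 = -4
(a.b)^2 = (-4)^2 = 16
|rej|^2 = 26 - 16/34
= (884 - 16)/34
= 868/34
In lowest terms: 434/17


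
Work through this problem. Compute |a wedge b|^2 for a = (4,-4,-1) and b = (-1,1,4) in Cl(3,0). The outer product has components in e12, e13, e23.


a wedge b = (a1*b2 - a2*b1)*e12 + (a1*b3 - a3*b1)*e13 + (a2*b3 - a3*b2)*e23
e12 coeff: 4*1 - (-4)*(-1) = 4 - 4 = 0
e13 coeff: 4*4 - (-1)*(-1) = 16 - 1 = 15
e23 coeff: (-4)*4 - (-1)*1 = -16 - (-1) = -15
|a wedge b|^2 = 0^2 + 15^2 + (-15)^2
= 0 + 225 + 225
= 450


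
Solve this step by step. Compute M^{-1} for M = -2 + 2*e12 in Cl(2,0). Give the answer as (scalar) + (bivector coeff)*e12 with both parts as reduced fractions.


M = -2 + 2*e12, where e12^2 = -1.
Since M commutes with its reverse ~M = a - b*e12, M * ~M = a^2 - b^2*e12^2 = a^2 + b^2.
So M^{-1} = ~M / (a^2 + b^2) = (a - b*e12)/(a^2 + b^2).
a^2 + b^2 = 4 + 4 = 8
Scalar part = -2/8 = -1/4
Bivector coeff = -2/8 = -1/4
M^{-1} = -1/4 - 1/4*e12


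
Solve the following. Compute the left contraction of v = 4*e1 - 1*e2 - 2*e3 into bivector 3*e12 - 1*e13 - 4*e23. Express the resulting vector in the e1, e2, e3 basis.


Left contraction v _| B = <vB>_1 (grade-1 part of the geometric product vB).
Using e1_|e12 = e2, e2_|e12 = -e1, e1_|e13 = e3, e3_|e13 = -e1, e2_|e23 = e3, e3_|e23 = -e2:
e1 coeff: -v2*b12 - v3*b13 = -(-1)*(3) - (-2)*(-1) = 1
e2 coeff: v1*b12 - v3*b23 = (4)*(3) - (-2)*(-4) = 4
e3 coeff: v1*b13 + v2*b23 = (4)*(-1) + (-1)*(-4) = 0
v _| B = 1*e1 + 4*e2 + 0*e3


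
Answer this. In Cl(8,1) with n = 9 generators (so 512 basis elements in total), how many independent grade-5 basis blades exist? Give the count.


Number of grade-k basis blades in Cl(p,q) with n = p + q is C(n, k).
n = 8 + 1 = 9
C(9, 5) = 9! / (5! * 4!)
= 362880 / (120 * 24)
= 126


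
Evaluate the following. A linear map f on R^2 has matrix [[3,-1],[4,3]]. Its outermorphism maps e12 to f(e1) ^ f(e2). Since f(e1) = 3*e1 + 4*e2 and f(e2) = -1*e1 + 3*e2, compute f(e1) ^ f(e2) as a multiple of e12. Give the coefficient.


The outermorphism of a linear map f sends e1^e2 to f(e1)^f(e2).
f(e1) = 3*e1 + 4*e2
f(e2) = -1*e1 + 3*e2
f(e1) ^ f(e2) = (3*e1 + 4*e2) ^ (-1*e1 + 3*e2)
= 3*3*e12 + 4*(-1)*e21
= (9 - (-4))*e12
= 13*e12
Coefficient = 13


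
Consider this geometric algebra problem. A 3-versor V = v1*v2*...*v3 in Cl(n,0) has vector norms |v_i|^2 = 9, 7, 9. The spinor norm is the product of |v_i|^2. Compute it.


Spinor norm N(V) = |v1|^2 * |v2|^2 * ... * |v3|^2
= 9 * 7 * 9
Running product: 9, 63, 567
N(V) = 567


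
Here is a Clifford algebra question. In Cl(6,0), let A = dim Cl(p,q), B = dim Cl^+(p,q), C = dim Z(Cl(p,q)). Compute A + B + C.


n = 6 + 0 = 6
Total dim = 2^6 = 64
Even subalgebra dim = 2^5 = 32
n is even, so center dim = 1
Sum = 64 + 32 + 1 = 97


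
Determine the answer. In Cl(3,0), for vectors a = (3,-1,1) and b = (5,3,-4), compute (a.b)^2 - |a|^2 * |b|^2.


a . b = 3*5 + (-1)*3 + 1*(-4)
= 15 + (-3) + (-4) = 8
|a|^2 = 3^2 + (-1)^2 + 1^2 = 11
|b|^2 = 5^2 + 3^2 + (-4)^2 = 50
(a.b)^2 = 8^2 = 64
|a|^2 * |b|^2 = 11 * 50 = 550
Result = 64 - 550 = -486


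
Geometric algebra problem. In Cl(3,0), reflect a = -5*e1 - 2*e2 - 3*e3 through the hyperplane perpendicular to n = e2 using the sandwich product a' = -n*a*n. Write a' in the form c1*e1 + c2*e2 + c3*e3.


Reflection formula: a' = -n*a*n, with n = e2 (unit vector, n^2 = 1).
For reflection through hyperplane perp to e2:
The component along e2 flips sign, others stay.
a = (-5, -2, -3)
a' = (-5, 2, -3)
a' = -5*e1 + 2*e2 - 3*e3


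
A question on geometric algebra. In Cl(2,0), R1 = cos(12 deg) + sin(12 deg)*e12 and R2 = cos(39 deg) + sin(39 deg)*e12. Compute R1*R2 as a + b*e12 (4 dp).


Same-plane rotors commute and their half-angles add:
R1*R2 = cos(a1 + a2) + sin(a1 + a2)*e12.
a1 + a2 = 12 + 39 = 51 deg
cos(51 deg) = 0.6293
sin(51 deg) = 0.7771
R1*R2 = 0.6293 + 0.7771*e12


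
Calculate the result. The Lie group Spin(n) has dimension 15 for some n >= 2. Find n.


dim Spin(n) = dim so(n) = n(n-1)/2.
Solve n(n-1)/2 = 15, i.e. n^2 - n - 30 = 0.
Discriminant = 1 + 8*15 = 121
n = (1 + sqrt(121))/2 = (1 + 11)/2 = 6


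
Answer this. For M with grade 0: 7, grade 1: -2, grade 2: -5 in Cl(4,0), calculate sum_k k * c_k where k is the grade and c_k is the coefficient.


Grade-weighted sum = sum of grade_k * coefficient_k
0*7 = 0
1*(-2) = -2
2*(-5) = -10
Total = 0 + (-2) + (-10) = -12


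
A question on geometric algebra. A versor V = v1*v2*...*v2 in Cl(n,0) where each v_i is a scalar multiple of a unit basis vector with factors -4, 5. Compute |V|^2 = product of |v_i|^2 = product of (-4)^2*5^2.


Each vector v_i has |v_i|^2 = s_i^2
Squared scales: (-4)^2 = 16, 5^2 = 25
|V|^2 = 16 * 25
= 400


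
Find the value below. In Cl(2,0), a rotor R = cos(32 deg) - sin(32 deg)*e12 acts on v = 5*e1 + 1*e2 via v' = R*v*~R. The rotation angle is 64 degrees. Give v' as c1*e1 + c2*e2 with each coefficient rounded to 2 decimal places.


Rotor R = cos(32deg) - sin(32deg)*e12
Rotation angle theta = 2 * 32 = 64 degrees
v' = R*v*~R rotates v by theta.
cos(64deg) = 0.4384, sin(64deg) = 0.8988
v'_1 = 5*cos(64deg) - 1*sin(64deg)
= 5*0.4384 - 1*0.8988
= 1.29
v'_2 = 5*sin(64deg) + 1*cos(64deg)
= 5*0.8988 + 1*0.4384
= 4.93
v' = 1.29*e1 + 4.93*e2


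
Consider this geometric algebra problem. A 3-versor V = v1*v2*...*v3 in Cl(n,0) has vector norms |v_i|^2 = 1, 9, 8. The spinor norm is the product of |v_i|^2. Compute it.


Spinor norm N(V) = |v1|^2 * |v2|^2 * ... * |v3|^2
= 1 * 9 * 8
Running product: 1, 9, 72
N(V) = 72


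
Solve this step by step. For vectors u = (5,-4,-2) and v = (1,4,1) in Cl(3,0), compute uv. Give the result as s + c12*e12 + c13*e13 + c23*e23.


In Cl(3,0): e_i^2 = 1, e_ie_j = -e_je_i for i != j.
Scalar part = u . v = 5*1 + (-4)*4 + (-2)*1
= 5 + (-16) + (-2) = -13
e12 coeff = 5*4 - (-4)*1 = 20 - (-4) = 24
e13 coeff = 5*1 - (-2)*1 = 5 - (-2) = 7
e23 coeff = (-4)*1 - (-2)*4 = -4 - (-8) = 4
uv = -13 + 24*e12 + 7*e13 + 4*e23


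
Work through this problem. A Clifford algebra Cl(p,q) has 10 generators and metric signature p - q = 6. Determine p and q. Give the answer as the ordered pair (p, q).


We need p + q = 10 and p - q = 6.
Adding: 2p = 10 + 6 = 16, so p = 8.
Then q = 10 - 8 = 2.
(p, q) = (8, 2)


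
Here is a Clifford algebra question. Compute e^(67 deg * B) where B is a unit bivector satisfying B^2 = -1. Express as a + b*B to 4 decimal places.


For a unit bivector B with B^2 = -1, the exponential series gives
e^(theta*B) = cos(theta) + sin(theta)*B (the GA analogue of Euler's formula).
theta = 67 degrees = 1.169371 rad
cos(67 deg) = 0.3907
sin(67 deg) = 0.9205
exp(theta*B) = 0.3907 + 0.9205*B


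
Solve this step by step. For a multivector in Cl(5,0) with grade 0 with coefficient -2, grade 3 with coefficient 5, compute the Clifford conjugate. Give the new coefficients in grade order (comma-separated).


Clifford conjugate sign for grade k: (-1)^(k(k+1)/2)
Grade 0: (-1)^(0*1/2) = (-1)^0 = 1, coeff -2 -> -2
Grade 3: (-1)^(3*4/2) = (-1)^6 = 1, coeff 5 -> 5
Conjugated coefficients: -2, 5


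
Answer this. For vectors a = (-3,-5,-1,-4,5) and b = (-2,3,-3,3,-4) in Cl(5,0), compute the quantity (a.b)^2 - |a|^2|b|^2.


a . b = (-3)*(-2) + (-5)*3 + (-1)*(-3) + (-4)*3 + 5*(-4)
= 6 + (-15) + 3 + (-12) + (-20) = -38
|a|^2 = (-3)^2 + (-5)^2 + (-1)^2 + (-4)^2 + 5^2 = 76
|b|^2 = (-2)^2 + 3^2 + (-3)^2 + 3^2 + (-4)^2 = 47
(a.b)^2 = (-38)^2 = 1444
|a|^2 * |b|^2 = 76 * 47 = 3572
Result = 1444 - 3572 = -2128


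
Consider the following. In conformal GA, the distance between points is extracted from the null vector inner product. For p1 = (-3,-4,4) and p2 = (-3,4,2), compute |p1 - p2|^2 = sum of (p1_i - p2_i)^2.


p1 - p2 = (0, -8, 2)
|p1 - p2|^2 = 0^2 + (-8)^2 + 2^2
= 0 + 64 + 4
= 68


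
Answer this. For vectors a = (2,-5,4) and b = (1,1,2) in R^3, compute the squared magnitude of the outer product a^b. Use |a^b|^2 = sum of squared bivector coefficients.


a wedge b = (a1*b2 - a2*b1)*e12 + (a1*b3 - a3*b1)*e13 + (a2*b3 - a3*b2)*e23
e12 coeff: 2*1 - (-5)*1 = 2 - (-5) = 7
e13 coeff: 2*2 - 4*1 = 4 - 4 = 0
e23 coeff: (-5)*2 - 4*1 = -10 - 4 = -14
|a wedge b|^2 = 7^2 + 0^2 + (-14)^2
= 49 + 0 + 196
= 245


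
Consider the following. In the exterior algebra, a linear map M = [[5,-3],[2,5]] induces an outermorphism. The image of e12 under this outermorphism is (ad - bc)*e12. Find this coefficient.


The outermorphism of a linear map f sends e1^e2 to f(e1)^f(e2).
f(e1) = 5*e1 + 2*e2
f(e2) = -3*e1 + 5*e2
f(e1) ^ f(e2) = (5*e1 + 2*e2) ^ (-3*e1 + 5*e2)
= 5*5*e12 + 2*(-3)*e21
= (25 - (-6))*e12
= 31*e12
Coefficient = 31


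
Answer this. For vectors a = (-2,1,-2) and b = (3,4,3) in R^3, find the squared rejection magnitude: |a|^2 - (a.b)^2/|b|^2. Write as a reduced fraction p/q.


|a|^2 = (-2)^2 + 1^2 + (-2)^2 = 9
|b|^2 = 3^2 + 4^2 + 3^2 = 34
a . b = (-2)*3 + 1*4 + (-2)*3 = -8
(a.b)^2 = (-8)^2 = 64
|rej|^2 = 9 - 64/34
= (306 - 64)/34
= 242/34
In lowest terms: 121/17


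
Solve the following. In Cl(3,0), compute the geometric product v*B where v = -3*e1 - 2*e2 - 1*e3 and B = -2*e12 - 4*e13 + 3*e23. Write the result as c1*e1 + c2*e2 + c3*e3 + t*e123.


vB has grade-1 (vector) and grade-3 (trivector) parts: vB = (v _| B) + (v ^ B).
Vector part <vB>_1:
  e1: -v2*b12 - v3*b13 = -(-2)*(-2) - (-1)*(-4) = -8
  e2: v1*b12 - v3*b23 = (-3)*(-2) - (-1)*(3) = 9
  e3: v1*b13 + v2*b23 = (-3)*(-4) + (-2)*(3) = 6
Trivector part <vB>_3:
  e123: v1*b23 - v2*b13 + v3*b12 = (-3)*(3) - (-2)*(-4) + (-1)*(-2) = -15
vB = -8*e1 + 9*e2 + 6*e3 - 15*e123


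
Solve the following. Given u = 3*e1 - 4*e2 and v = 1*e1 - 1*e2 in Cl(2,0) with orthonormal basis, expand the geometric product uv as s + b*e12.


Expand: (3*e1 - 4*e2)(1*e1 - 1*e2)
= 3*1*e1e1 + 3*(-1)*e1e2 + (-4)*1*e2e1 + (-4)*(-1)*e2e2
Using e1^2 = e2^2 = 1, e2e1 = -e1e2:
Scalar part s = 3*1 + (-4)*(-1) = 3 + 4 = 7
Bivector part b = 3*(-1) - (-4)*1 = -3 - (-4) = 1
uv = 7 + 1*e12


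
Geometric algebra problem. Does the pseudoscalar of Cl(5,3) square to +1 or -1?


The pseudoscalar I = e1...e_n (product of all n generators) of Cl(p,q) satisfies I^2 = (-1)^(q + n(n-1)/2).
p = 5, q = 3, n = p + q = 8
n(n-1)/2 = 8 * 7 / 2 = 28
Exponent = q + n(n-1)/2 = 3 + 28 = 31
I^2 = (-1)^31 = -1


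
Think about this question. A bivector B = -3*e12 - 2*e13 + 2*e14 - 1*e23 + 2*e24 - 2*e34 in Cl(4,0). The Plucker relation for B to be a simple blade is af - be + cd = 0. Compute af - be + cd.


Plucker relation: af - be + cd
a*f = (-3)*(-2) = 6
b*e = (-2)*2 = -4
c*d = 2*(-1) = -2
af - be + cd = 6 - (-4) + (-2)
= 8


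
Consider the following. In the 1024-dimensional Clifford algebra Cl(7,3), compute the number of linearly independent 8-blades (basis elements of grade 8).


Number of grade-k basis blades in Cl(p,q) with n = p + q is C(n, k).
n = 7 + 3 = 10
C(10, 8) = 10! / (8! * 2!)
= 3628800 / (40320 * 2)
= 45


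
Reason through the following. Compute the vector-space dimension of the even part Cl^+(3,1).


Even subalgebra dimension = 2^(n-1)
n = 3 + 1 = 4
2^(4 - 1) = 2^3 = 8
Verification: sum of C(4,k) for even k = 1 + 6 + 1 = 8
Result = 8
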